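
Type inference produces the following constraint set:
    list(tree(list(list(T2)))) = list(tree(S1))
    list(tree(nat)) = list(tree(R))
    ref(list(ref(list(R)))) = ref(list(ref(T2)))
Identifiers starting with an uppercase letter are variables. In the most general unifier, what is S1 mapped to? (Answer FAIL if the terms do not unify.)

list(list(list(nat)))

Decompose list/1: tree(list(list(T2))) = tree(S1).
Decompose tree/1: list(list(T2)) = S1.
Bind S1 := list(list(T2)); no other remaining equation mentions S1.
Decompose list/1: tree(nat) = tree(R).
Decompose tree/1: nat = R.
Bind R := nat; substituting into the remaining equation gives: ref(list(ref(list(nat)))) = ref(list(ref(T2))).
Decompose ref/1: list(ref(list(nat))) = list(ref(T2)).
Decompose list/1: ref(list(nat)) = ref(T2).
Decompose ref/1: list(nat) = T2.
Bind T2 := list(nat). Substituting into the earlier binding gives S1 := list(list(list(nat))).
MGU = { S1 ↦ list(list(list(nat))), R ↦ nat, T2 ↦ list(nat) }, so S1 ↦ list(list(list(nat))).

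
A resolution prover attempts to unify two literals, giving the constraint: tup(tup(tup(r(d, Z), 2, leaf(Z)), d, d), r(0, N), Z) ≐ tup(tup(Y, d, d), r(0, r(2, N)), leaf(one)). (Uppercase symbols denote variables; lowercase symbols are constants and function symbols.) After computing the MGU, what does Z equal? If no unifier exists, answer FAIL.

Decompose tup/3: tup(tup(r(d, Z), 2, leaf(Z)), d, d) ≐ tup(Y, d, d),  r(0, N) ≐ r(0, r(2, N)),  Z ≐ leaf(one).
Decompose tup/3: tup(r(d, Z), 2, leaf(Z)) ≐ Y,  d ≐ d,  d ≐ d.
Bind Y := tup(r(d, Z), 2, leaf(Z)); no other remaining equation mentions Y.
Delete trivial equation d ≐ d.
Delete trivial equation d ≐ d.
Decompose r/2: 0 ≐ 0,  N ≐ r(2, N).
Delete trivial equation 0 ≐ 0.
Occurs check fails: N occurs in r(2, N); the equation N ≐ r(2, N) has no finite solution.

FAIL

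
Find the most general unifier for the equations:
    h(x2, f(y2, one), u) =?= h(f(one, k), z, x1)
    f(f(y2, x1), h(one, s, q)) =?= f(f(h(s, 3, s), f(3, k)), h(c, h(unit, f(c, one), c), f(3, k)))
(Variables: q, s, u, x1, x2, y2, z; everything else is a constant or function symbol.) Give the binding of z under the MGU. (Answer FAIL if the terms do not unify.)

FAIL

Decompose h/3: x2 =?= f(one, k),  f(y2, one) =?= z,  u =?= x1.
Bind x2 := f(one, k); no other remaining equation mentions x2.
Bind z := f(y2, one); no other remaining equation mentions z.
Bind u := x1; no other remaining equation mentions u.
Decompose f/2: f(y2, x1) =?= f(h(s, 3, s), f(3, k)),  h(one, s, q) =?= h(c, h(unit, f(c, one), c), f(3, k)).
Decompose f/2: y2 =?= h(s, 3, s),  x1 =?= f(3, k).
Bind y2 := h(s, 3, s); no other remaining equation mentions y2. Substituting into the earlier binding gives z := f(h(s, 3, s), one).
Bind x1 := f(3, k); no other remaining equation mentions x1. Substituting into the earlier binding gives u := f(3, k).
Decompose h/3: one =?= c,  s =?= h(unit, f(c, one), c),  q =?= f(3, k).
Clash: constants one and c differ; no unifier exists.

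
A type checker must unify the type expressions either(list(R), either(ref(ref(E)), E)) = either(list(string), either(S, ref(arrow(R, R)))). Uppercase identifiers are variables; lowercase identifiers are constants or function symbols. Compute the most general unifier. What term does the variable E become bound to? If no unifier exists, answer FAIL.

ref(arrow(string, string))

Decompose either/2: list(R) = list(string),  either(ref(ref(E)), E) = either(S, ref(arrow(R, R))).
Decompose list/1: R = string.
Bind R := string; substituting into the remaining equation gives: either(ref(ref(E)), E) = either(S, ref(arrow(string, string))).
Decompose either/2: ref(ref(E)) = S,  E = ref(arrow(string, string)).
Bind S := ref(ref(E)); no other remaining equation mentions S.
Bind E := ref(arrow(string, string)). Substituting into the earlier binding gives S := ref(ref(ref(arrow(string, string)))).
MGU = { R -> string, S -> ref(ref(ref(arrow(string, string)))), E -> ref(arrow(string, string)) }, so E -> ref(arrow(string, string)).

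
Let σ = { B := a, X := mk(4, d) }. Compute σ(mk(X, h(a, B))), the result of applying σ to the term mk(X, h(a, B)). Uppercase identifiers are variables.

mk(mk(4, d), h(a, a))

Replace each occurrence of B with a.
Replace each occurrence of X with mk(4, d).
Result: mk(mk(4, d), h(a, a)).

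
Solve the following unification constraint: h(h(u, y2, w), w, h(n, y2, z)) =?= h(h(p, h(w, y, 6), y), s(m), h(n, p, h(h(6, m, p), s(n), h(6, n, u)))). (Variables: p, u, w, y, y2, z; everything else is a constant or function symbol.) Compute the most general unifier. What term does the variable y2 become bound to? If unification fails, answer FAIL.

h(s(m), s(m), 6)

Decompose h/3: h(u, y2, w) =?= h(p, h(w, y, 6), y),  w =?= s(m),  h(n, y2, z) =?= h(n, p, h(h(6, m, p), s(n), h(6, n, u))).
Decompose h/3: u =?= p,  y2 =?= h(w, y, 6),  w =?= y.
Bind u := p; substituting into the one remaining equation that mentions u gives: h(n, y2, z) =?= h(n, p, h(h(6, m, p), s(n), h(6, n, p))).
Bind y2 := h(w, y, 6); substituting into the one remaining equation that mentions y2 gives: h(n, h(w, y, 6), z) =?= h(n, p, h(h(6, m, p), s(n), h(6, n, p))).
Bind w := y; substituting into the remaining equations gives: y =?= s(m),  h(n, h(y, y, 6), z) =?= h(n, p, h(h(6, m, p), s(n), h(6, n, p))). Substituting into the earlier binding gives y2 := h(y, y, 6).
Bind y := s(m); substituting into the remaining equation gives: h(n, h(s(m), s(m), 6), z) =?= h(n, p, h(h(6, m, p), s(n), h(6, n, p))). Substituting into the earlier bindings gives y2 := h(s(m), s(m), 6), w := s(m).
Decompose h/3: n =?= n,  h(s(m), s(m), 6) =?= p,  z =?= h(h(6, m, p), s(n), h(6, n, p)).
Delete trivial equation n =?= n.
Bind p := h(s(m), s(m), 6); substituting into the remaining equation gives: z =?= h(h(6, m, h(s(m), s(m), 6)), s(n), h(6, n, h(s(m), s(m), 6))). Substituting into the earlier binding gives u := h(s(m), s(m), 6).
Bind z := h(h(6, m, h(s(m), s(m), 6)), s(n), h(6, n, h(s(m), s(m), 6))).
MGU = { u := h(s(m), s(m), 6), y2 := h(s(m), s(m), 6), w := s(m), y := s(m), p := h(s(m), s(m), 6), z := h(h(6, m, h(s(m), s(m), 6)), s(n), h(6, n, h(s(m), s(m), 6))) }, so y2 := h(s(m), s(m), 6).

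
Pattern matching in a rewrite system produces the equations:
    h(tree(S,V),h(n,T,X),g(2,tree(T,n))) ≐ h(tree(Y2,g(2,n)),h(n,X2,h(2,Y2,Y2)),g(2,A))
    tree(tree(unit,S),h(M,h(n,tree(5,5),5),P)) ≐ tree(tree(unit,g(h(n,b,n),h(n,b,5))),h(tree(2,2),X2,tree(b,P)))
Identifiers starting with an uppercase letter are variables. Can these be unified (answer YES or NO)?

NO

Decompose h/3: tree(S,V) ≐ tree(Y2,g(2,n)),  h(n,T,X) ≐ h(n,X2,h(2,Y2,Y2)),  g(2,tree(T,n)) ≐ g(2,A).
Decompose tree/2: S ≐ Y2,  V ≐ g(2,n).
Bind S := Y2; substituting into the one remaining equation that mentions S gives: tree(tree(unit,Y2),h(M,h(n,tree(5,5),5),P)) ≐ tree(tree(unit,g(h(n,b,n),h(n,b,5))),h(tree(2,2),X2,tree(b,P))).
Bind V := g(2,n); no other remaining equation mentions V.
Decompose h/3: n ≐ n,  T ≐ X2,  X ≐ h(2,Y2,Y2).
Delete trivial equation n ≐ n.
Bind T := X2; substituting into the one remaining equation that mentions T gives: g(2,tree(X2,n)) ≐ g(2,A).
Bind X := h(2,Y2,Y2); no other remaining equation mentions X.
Decompose g/2: 2 ≐ 2,  tree(X2,n) ≐ A.
Delete trivial equation 2 ≐ 2.
Bind A := tree(X2,n); no other remaining equation mentions A.
Decompose tree/2: tree(unit,Y2) ≐ tree(unit,g(h(n,b,n),h(n,b,5))),  h(M,h(n,tree(5,5),5),P) ≐ h(tree(2,2),X2,tree(b,P)).
Decompose tree/2: unit ≐ unit,  Y2 ≐ g(h(n,b,n),h(n,b,5)).
Delete trivial equation unit ≐ unit.
Bind Y2 := g(h(n,b,n),h(n,b,5)); no other remaining equation mentions Y2. Substituting into the earlier bindings gives S := g(h(n,b,n),h(n,b,5)), X := h(2,g(h(n,b,n),h(n,b,5)),g(h(n,b,n),h(n,b,5))).
Decompose h/3: M ≐ tree(2,2),  h(n,tree(5,5),5) ≐ X2,  P ≐ tree(b,P).
Bind M := tree(2,2); no other remaining equation mentions M.
Bind X2 := h(n,tree(5,5),5); no other remaining equation mentions X2. Substituting into the earlier bindings gives T := h(n,tree(5,5),5), A := tree(h(n,tree(5,5),5),n).
Occurs check fails: P occurs in tree(b,P); the equation P ≐ tree(b,P) has no finite solution.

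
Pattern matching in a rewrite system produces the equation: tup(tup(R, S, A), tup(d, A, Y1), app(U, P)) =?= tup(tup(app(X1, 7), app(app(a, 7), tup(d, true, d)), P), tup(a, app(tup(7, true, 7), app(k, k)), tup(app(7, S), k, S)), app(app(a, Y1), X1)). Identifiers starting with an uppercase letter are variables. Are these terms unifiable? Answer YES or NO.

Decompose tup/3: tup(R, S, A) =?= tup(app(X1, 7), app(app(a, 7), tup(d, true, d)), P),  tup(d, A, Y1) =?= tup(a, app(tup(7, true, 7), app(k, k)), tup(app(7, S), k, S)),  app(U, P) =?= app(app(a, Y1), X1).
Decompose tup/3: R =?= app(X1, 7),  S =?= app(app(a, 7), tup(d, true, d)),  A =?= P.
Bind R := app(X1, 7); no other remaining equation mentions R.
Bind S := app(app(a, 7), tup(d, true, d)); substituting into the one remaining equation that mentions S gives: tup(d, A, Y1) =?= tup(a, app(tup(7, true, 7), app(k, k)), tup(app(7, app(app(a, 7), tup(d, true, d))), k, app(app(a, 7), tup(d, true, d)))).
Bind A := P; substituting into the one remaining equation that mentions A gives: tup(d, P, Y1) =?= tup(a, app(tup(7, true, 7), app(k, k)), tup(app(7, app(app(a, 7), tup(d, true, d))), k, app(app(a, 7), tup(d, true, d)))).
Decompose tup/3: d =?= a,  P =?= app(tup(7, true, 7), app(k, k)),  Y1 =?= tup(app(7, app(app(a, 7), tup(d, true, d))), k, app(app(a, 7), tup(d, true, d))).
Clash: constants d and a differ; no unifier exists.

NO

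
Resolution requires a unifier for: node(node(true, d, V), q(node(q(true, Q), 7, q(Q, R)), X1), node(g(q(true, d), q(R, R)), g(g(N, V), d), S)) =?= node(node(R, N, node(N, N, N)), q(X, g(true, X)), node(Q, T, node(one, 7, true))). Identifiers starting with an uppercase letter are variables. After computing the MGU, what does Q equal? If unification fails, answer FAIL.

g(q(true, d), q(true, true))

Decompose node/3: node(true, d, V) =?= node(R, N, node(N, N, N)),  q(node(q(true, Q), 7, q(Q, R)), X1) =?= q(X, g(true, X)),  node(g(q(true, d), q(R, R)), g(g(N, V), d), S) =?= node(Q, T, node(one, 7, true)).
Decompose node/3: true =?= R,  d =?= N,  V =?= node(N, N, N).
Bind R := true; substituting into the 2 remaining equations that mention R gives: q(node(q(true, Q), 7, q(Q, true)), X1) =?= q(X, g(true, X)),  node(g(q(true, d), q(true, true)), g(g(N, V), d), S) =?= node(Q, T, node(one, 7, true)).
Bind N := d; substituting into the 2 remaining equations that mention N gives: V =?= node(d, d, d),  node(g(q(true, d), q(true, true)), g(g(d, V), d), S) =?= node(Q, T, node(one, 7, true)).
Bind V := node(d, d, d); substituting into the one remaining equation that mentions V gives: node(g(q(true, d), q(true, true)), g(g(d, node(d, d, d)), d), S) =?= node(Q, T, node(one, 7, true)).
Decompose q/2: node(q(true, Q), 7, q(Q, true)) =?= X,  X1 =?= g(true, X).
Bind X := node(q(true, Q), 7, q(Q, true)); substituting into the one remaining equation that mentions X gives: X1 =?= g(true, node(q(true, Q), 7, q(Q, true))).
Bind X1 := g(true, node(q(true, Q), 7, q(Q, true))); no other remaining equation mentions X1.
Decompose node/3: g(q(true, d), q(true, true)) =?= Q,  g(g(d, node(d, d, d)), d) =?= T,  S =?= node(one, 7, true).
Bind Q := g(q(true, d), q(true, true)); no other remaining equation mentions Q. Substituting into the earlier bindings gives X := node(q(true, g(q(true, d), q(true, true))), 7, q(g(q(true, d), q(true, true)), true)), X1 := g(true, node(q(true, g(q(true, d), q(true, true))), 7, q(g(q(true, d), q(true, true)), true))).
Bind T := g(g(d, node(d, d, d)), d); no other remaining equation mentions T.
Bind S := node(one, 7, true).
MGU = { R ↦ true, N ↦ d, V ↦ node(d, d, d), X ↦ node(q(true, g(q(true, d), q(true, true))), 7, q(g(q(true, d), q(true, true)), true)), X1 ↦ g(true, node(q(true, g(q(true, d), q(true, true))), 7, q(g(q(true, d), q(true, true)), true))), Q ↦ g(q(true, d), q(true, true)), T ↦ g(g(d, node(d, d, d)), d), S ↦ node(one, 7, true) }, so Q ↦ g(q(true, d), q(true, true)).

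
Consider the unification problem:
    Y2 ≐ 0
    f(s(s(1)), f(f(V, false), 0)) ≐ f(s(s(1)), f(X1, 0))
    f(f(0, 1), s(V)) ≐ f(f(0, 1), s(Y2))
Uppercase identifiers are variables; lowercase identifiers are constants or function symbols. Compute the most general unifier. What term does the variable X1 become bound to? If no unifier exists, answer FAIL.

f(0, false)

Bind Y2 := 0; substituting into the one remaining equation that mentions Y2 gives: f(f(0, 1), s(V)) ≐ f(f(0, 1), s(0)).
Decompose f/2: s(s(1)) ≐ s(s(1)),  f(f(V, false), 0) ≐ f(X1, 0).
Delete trivial equation s(s(1)) ≐ s(s(1)).
Decompose f/2: f(V, false) ≐ X1,  0 ≐ 0.
Bind X1 := f(V, false); no other remaining equation mentions X1.
Delete trivial equation 0 ≐ 0.
Decompose f/2: f(0, 1) ≐ f(0, 1),  s(V) ≐ s(0).
Delete trivial equation f(0, 1) ≐ f(0, 1).
Decompose s/1: V ≐ 0.
Bind V := 0. Substituting into the earlier binding gives X1 := f(0, false).
MGU = { Y2 := 0, X1 := f(0, false), V := 0 }, so X1 := f(0, false).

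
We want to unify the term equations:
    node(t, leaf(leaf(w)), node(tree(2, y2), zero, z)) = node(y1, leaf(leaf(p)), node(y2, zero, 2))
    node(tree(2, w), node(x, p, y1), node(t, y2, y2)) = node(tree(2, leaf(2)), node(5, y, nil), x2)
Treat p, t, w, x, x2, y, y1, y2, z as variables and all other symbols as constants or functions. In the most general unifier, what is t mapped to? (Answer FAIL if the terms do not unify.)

Decompose node/3: t = y1,  leaf(leaf(w)) = leaf(leaf(p)),  node(tree(2, y2), zero, z) = node(y2, zero, 2).
Bind t := y1; substituting into the one remaining equation that mentions t gives: node(tree(2, w), node(x, p, y1), node(y1, y2, y2)) = node(tree(2, leaf(2)), node(5, y, nil), x2).
Decompose leaf/1: leaf(w) = leaf(p).
Decompose leaf/1: w = p.
Bind w := p; substituting into the one remaining equation that mentions w gives: node(tree(2, p), node(x, p, y1), node(y1, y2, y2)) = node(tree(2, leaf(2)), node(5, y, nil), x2).
Decompose node/3: tree(2, y2) = y2,  zero = zero,  z = 2.
Occurs check fails: y2 occurs in tree(2, y2); the equation y2 = tree(2, y2) has no finite solution.

FAIL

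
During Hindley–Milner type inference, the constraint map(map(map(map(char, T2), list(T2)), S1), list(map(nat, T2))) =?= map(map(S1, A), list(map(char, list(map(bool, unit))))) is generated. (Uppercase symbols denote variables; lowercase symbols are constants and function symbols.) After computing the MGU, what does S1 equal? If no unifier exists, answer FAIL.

FAIL

Decompose map/2: map(map(map(char, T2), list(T2)), S1) =?= map(S1, A),  list(map(nat, T2)) =?= list(map(char, list(map(bool, unit)))).
Decompose map/2: map(map(char, T2), list(T2)) =?= S1,  S1 =?= A.
Bind S1 := map(map(char, T2), list(T2)); substituting into the one remaining equation that mentions S1 gives: map(map(char, T2), list(T2)) =?= A.
Bind A := map(map(char, T2), list(T2)); no other remaining equation mentions A.
Decompose list/1: map(nat, T2) =?= map(char, list(map(bool, unit))).
Decompose map/2: nat =?= char,  T2 =?= list(map(bool, unit)).
Clash: constants nat and char differ; no unifier exists.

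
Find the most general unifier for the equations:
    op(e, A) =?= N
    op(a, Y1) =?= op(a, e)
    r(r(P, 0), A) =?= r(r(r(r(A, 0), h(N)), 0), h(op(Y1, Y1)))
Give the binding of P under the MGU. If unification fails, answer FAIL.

r(r(h(op(e, e)), 0), h(op(e, h(op(e, e)))))

Bind N := op(e, A); substituting into the one remaining equation that mentions N gives: r(r(P, 0), A) =?= r(r(r(r(A, 0), h(op(e, A))), 0), h(op(Y1, Y1))).
Decompose op/2: a =?= a,  Y1 =?= e.
Delete trivial equation a =?= a.
Bind Y1 := e; substituting into the remaining equation gives: r(r(P, 0), A) =?= r(r(r(r(A, 0), h(op(e, A))), 0), h(op(e, e))).
Decompose r/2: r(P, 0) =?= r(r(r(A, 0), h(op(e, A))), 0),  A =?= h(op(e, e)).
Decompose r/2: P =?= r(r(A, 0), h(op(e, A))),  0 =?= 0.
Bind P := r(r(A, 0), h(op(e, A))); no other remaining equation mentions P.
Delete trivial equation 0 =?= 0.
Bind A := h(op(e, e)). Substituting into the earlier bindings gives N := op(e, h(op(e, e))), P := r(r(h(op(e, e)), 0), h(op(e, h(op(e, e))))).
MGU = { N ↦ op(e, h(op(e, e))), Y1 ↦ e, P ↦ r(r(h(op(e, e)), 0), h(op(e, h(op(e, e))))), A ↦ h(op(e, e)) }, so P ↦ r(r(h(op(e, e)), 0), h(op(e, h(op(e, e))))).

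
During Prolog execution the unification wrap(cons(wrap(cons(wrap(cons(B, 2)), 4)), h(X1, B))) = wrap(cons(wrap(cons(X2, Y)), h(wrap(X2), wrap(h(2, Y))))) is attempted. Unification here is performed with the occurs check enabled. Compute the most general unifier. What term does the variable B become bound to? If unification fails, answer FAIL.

Decompose wrap/1: cons(wrap(cons(wrap(cons(B, 2)), 4)), h(X1, B)) = cons(wrap(cons(X2, Y)), h(wrap(X2), wrap(h(2, Y)))).
Decompose cons/2: wrap(cons(wrap(cons(B, 2)), 4)) = wrap(cons(X2, Y)),  h(X1, B) = h(wrap(X2), wrap(h(2, Y))).
Decompose wrap/1: cons(wrap(cons(B, 2)), 4) = cons(X2, Y).
Decompose cons/2: wrap(cons(B, 2)) = X2,  4 = Y.
Bind X2 := wrap(cons(B, 2)); substituting into the one remaining equation that mentions X2 gives: h(X1, B) = h(wrap(wrap(cons(B, 2))), wrap(h(2, Y))).
Bind Y := 4; substituting into the remaining equation gives: h(X1, B) = h(wrap(wrap(cons(B, 2))), wrap(h(2, 4))).
Decompose h/2: X1 = wrap(wrap(cons(B, 2))),  B = wrap(h(2, 4)).
Bind X1 := wrap(wrap(cons(B, 2))); no other remaining equation mentions X1.
Bind B := wrap(h(2, 4)). Substituting into the earlier bindings gives X2 := wrap(cons(wrap(h(2, 4)), 2)), X1 := wrap(wrap(cons(wrap(h(2, 4)), 2))).
MGU = { X2 = wrap(cons(wrap(h(2, 4)), 2)), Y = 4, X1 = wrap(wrap(cons(wrap(h(2, 4)), 2))), B = wrap(h(2, 4)) }, so B = wrap(h(2, 4)).

wrap(h(2, 4))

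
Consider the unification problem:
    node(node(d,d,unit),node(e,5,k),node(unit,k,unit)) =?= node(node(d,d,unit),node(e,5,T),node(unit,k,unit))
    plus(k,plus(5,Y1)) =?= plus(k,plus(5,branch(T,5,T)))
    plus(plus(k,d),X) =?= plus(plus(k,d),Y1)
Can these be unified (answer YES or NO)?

Decompose node/3: node(d,d,unit) =?= node(d,d,unit),  node(e,5,k) =?= node(e,5,T),  node(unit,k,unit) =?= node(unit,k,unit).
Delete trivial equation node(d,d,unit) =?= node(d,d,unit).
Decompose node/3: e =?= e,  5 =?= 5,  k =?= T.
Delete trivial equation e =?= e.
Delete trivial equation 5 =?= 5.
Bind T := k; substituting into the one remaining equation that mentions T gives: plus(k,plus(5,Y1)) =?= plus(k,plus(5,branch(k,5,k))).
Delete trivial equation node(unit,k,unit) =?= node(unit,k,unit).
Decompose plus/2: k =?= k,  plus(5,Y1) =?= plus(5,branch(k,5,k)).
Delete trivial equation k =?= k.
Decompose plus/2: 5 =?= 5,  Y1 =?= branch(k,5,k).
Delete trivial equation 5 =?= 5.
Bind Y1 := branch(k,5,k); substituting into the remaining equation gives: plus(plus(k,d),X) =?= plus(plus(k,d),branch(k,5,k)).
Decompose plus/2: plus(k,d) =?= plus(k,d),  X =?= branch(k,5,k).
Delete trivial equation plus(k,d) =?= plus(k,d).
Bind X := branch(k,5,k).
No equations remain and no clash or occurs-check failure arose, so a unifier exists.

YES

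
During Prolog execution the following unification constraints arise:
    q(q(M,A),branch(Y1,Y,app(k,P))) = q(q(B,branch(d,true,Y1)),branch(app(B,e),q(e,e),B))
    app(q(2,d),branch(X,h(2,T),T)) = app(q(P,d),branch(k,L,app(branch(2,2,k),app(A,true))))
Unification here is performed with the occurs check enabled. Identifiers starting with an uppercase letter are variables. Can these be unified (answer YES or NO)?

Decompose q/2: q(M,A) = q(B,branch(d,true,Y1)),  branch(Y1,Y,app(k,P)) = branch(app(B,e),q(e,e),B).
Decompose q/2: M = B,  A = branch(d,true,Y1).
Bind M := B; no other remaining equation mentions M.
Bind A := branch(d,true,Y1); substituting into the one remaining equation that mentions A gives: app(q(2,d),branch(X,h(2,T),T)) = app(q(P,d),branch(k,L,app(branch(2,2,k),app(branch(d,true,Y1),true)))).
Decompose branch/3: Y1 = app(B,e),  Y = q(e,e),  app(k,P) = B.
Bind Y1 := app(B,e); substituting into the one remaining equation that mentions Y1 gives: app(q(2,d),branch(X,h(2,T),T)) = app(q(P,d),branch(k,L,app(branch(2,2,k),app(branch(d,true,app(B,e)),true)))). Substituting into the earlier binding gives A := branch(d,true,app(B,e)).
Bind Y := q(e,e); no other remaining equation mentions Y.
Bind B := app(k,P); substituting into the remaining equation gives: app(q(2,d),branch(X,h(2,T),T)) = app(q(P,d),branch(k,L,app(branch(2,2,k),app(branch(d,true,app(app(k,P),e)),true)))). Substituting into the earlier bindings gives M := app(k,P), A := branch(d,true,app(app(k,P),e)), Y1 := app(app(k,P),e).
Decompose app/2: q(2,d) = q(P,d),  branch(X,h(2,T),T) = branch(k,L,app(branch(2,2,k),app(branch(d,true,app(app(k,P),e)),true))).
Decompose q/2: 2 = P,  d = d.
Bind P := 2; substituting into the one remaining equation that mentions P gives: branch(X,h(2,T),T) = branch(k,L,app(branch(2,2,k),app(branch(d,true,app(app(k,2),e)),true))). Substituting into the earlier bindings gives M := app(k,2), A := branch(d,true,app(app(k,2),e)), Y1 := app(app(k,2),e), B := app(k,2).
Delete trivial equation d = d.
Decompose branch/3: X = k,  h(2,T) = L,  T = app(branch(2,2,k),app(branch(d,true,app(app(k,2),e)),true)).
Bind X := k; no other remaining equation mentions X.
Bind L := h(2,T); no other remaining equation mentions L.
Bind T := app(branch(2,2,k),app(branch(d,true,app(app(k,2),e)),true)). Substituting into the earlier binding gives L := h(2,app(branch(2,2,k),app(branch(d,true,app(app(k,2),e)),true))).
No equations remain and no clash or occurs-check failure arose, so a unifier exists.

YES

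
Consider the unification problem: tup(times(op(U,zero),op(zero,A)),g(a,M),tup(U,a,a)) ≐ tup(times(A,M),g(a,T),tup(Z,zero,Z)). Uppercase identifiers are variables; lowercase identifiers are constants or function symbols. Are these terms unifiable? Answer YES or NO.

NO

Decompose tup/3: times(op(U,zero),op(zero,A)) ≐ times(A,M),  g(a,M) ≐ g(a,T),  tup(U,a,a) ≐ tup(Z,zero,Z).
Decompose times/2: op(U,zero) ≐ A,  op(zero,A) ≐ M.
Bind A := op(U,zero); substituting into the one remaining equation that mentions A gives: op(zero,op(U,zero)) ≐ M.
Bind M := op(zero,op(U,zero)); substituting into the one remaining equation that mentions M gives: g(a,op(zero,op(U,zero))) ≐ g(a,T).
Decompose g/2: a ≐ a,  op(zero,op(U,zero)) ≐ T.
Delete trivial equation a ≐ a.
Bind T := op(zero,op(U,zero)); no other remaining equation mentions T.
Decompose tup/3: U ≐ Z,  a ≐ zero,  a ≐ Z.
Bind U := Z; no other remaining equation mentions U. Substituting into the earlier bindings gives A := op(Z,zero), M := op(zero,op(Z,zero)), T := op(zero,op(Z,zero)).
Clash: constants a and zero differ; no unifier exists.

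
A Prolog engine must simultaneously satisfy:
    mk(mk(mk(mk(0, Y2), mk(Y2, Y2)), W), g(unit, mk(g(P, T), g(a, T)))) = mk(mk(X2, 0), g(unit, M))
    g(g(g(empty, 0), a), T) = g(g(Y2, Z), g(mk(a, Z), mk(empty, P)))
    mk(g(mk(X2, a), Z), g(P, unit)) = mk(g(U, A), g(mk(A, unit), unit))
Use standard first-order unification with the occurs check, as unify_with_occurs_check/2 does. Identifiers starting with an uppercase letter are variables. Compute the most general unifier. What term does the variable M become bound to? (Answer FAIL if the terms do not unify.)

Decompose mk/2: mk(mk(mk(0, Y2), mk(Y2, Y2)), W) = mk(X2, 0),  g(unit, mk(g(P, T), g(a, T))) = g(unit, M).
Decompose mk/2: mk(mk(0, Y2), mk(Y2, Y2)) = X2,  W = 0.
Bind X2 := mk(mk(0, Y2), mk(Y2, Y2)); substituting into the one remaining equation that mentions X2 gives: mk(g(mk(mk(mk(0, Y2), mk(Y2, Y2)), a), Z), g(P, unit)) = mk(g(U, A), g(mk(A, unit), unit)).
Bind W := 0; no other remaining equation mentions W.
Decompose g/2: unit = unit,  mk(g(P, T), g(a, T)) = M.
Delete trivial equation unit = unit.
Bind M := mk(g(P, T), g(a, T)); no other remaining equation mentions M.
Decompose g/2: g(g(empty, 0), a) = g(Y2, Z),  T = g(mk(a, Z), mk(empty, P)).
Decompose g/2: g(empty, 0) = Y2,  a = Z.
Bind Y2 := g(empty, 0); substituting into the one remaining equation that mentions Y2 gives: mk(g(mk(mk(mk(0, g(empty, 0)), mk(g(empty, 0), g(empty, 0))), a), Z), g(P, unit)) = mk(g(U, A), g(mk(A, unit), unit)). Substituting into the earlier binding gives X2 := mk(mk(0, g(empty, 0)), mk(g(empty, 0), g(empty, 0))).
Bind Z := a; substituting into the remaining equations gives: T = g(mk(a, a), mk(empty, P)),  mk(g(mk(mk(mk(0, g(empty, 0)), mk(g(empty, 0), g(empty, 0))), a), a), g(P, unit)) = mk(g(U, A), g(mk(A, unit), unit)).
Bind T := g(mk(a, a), mk(empty, P)); no other remaining equation mentions T. Substituting into the earlier binding gives M := mk(g(P, g(mk(a, a), mk(empty, P))), g(a, g(mk(a, a), mk(empty, P)))).
Decompose mk/2: g(mk(mk(mk(0, g(empty, 0)), mk(g(empty, 0), g(empty, 0))), a), a) = g(U, A),  g(P, unit) = g(mk(A, unit), unit).
Decompose g/2: mk(mk(mk(0, g(empty, 0)), mk(g(empty, 0), g(empty, 0))), a) = U,  a = A.
Bind U := mk(mk(mk(0, g(empty, 0)), mk(g(empty, 0), g(empty, 0))), a); no other remaining equation mentions U.
Bind A := a; substituting into the remaining equation gives: g(P, unit) = g(mk(a, unit), unit).
Decompose g/2: P = mk(a, unit),  unit = unit.
Bind P := mk(a, unit); no other remaining equation mentions P. Substituting into the earlier bindings gives M := mk(g(mk(a, unit), g(mk(a, a), mk(empty, mk(a, unit)))), g(a, g(mk(a, a), mk(empty, mk(a, unit))))), T := g(mk(a, a), mk(empty, mk(a, unit))).
Delete trivial equation unit = unit.
MGU = { X2 -> mk(mk(0, g(empty, 0)), mk(g(empty, 0), g(empty, 0))), W -> 0, M -> mk(g(mk(a, unit), g(mk(a, a), mk(empty, mk(a, unit)))), g(a, g(mk(a, a), mk(empty, mk(a, unit))))), Y2 -> g(empty, 0), Z -> a, T -> g(mk(a, a), mk(empty, mk(a, unit))), U -> mk(mk(mk(0, g(empty, 0)), mk(g(empty, 0), g(empty, 0))), a), A -> a, P -> mk(a, unit) }, so M -> mk(g(mk(a, unit), g(mk(a, a), mk(empty, mk(a, unit)))), g(a, g(mk(a, a), mk(empty, mk(a, unit))))).

mk(g(mk(a, unit), g(mk(a, a), mk(empty, mk(a, unit)))), g(a, g(mk(a, a), mk(empty, mk(a, unit)))))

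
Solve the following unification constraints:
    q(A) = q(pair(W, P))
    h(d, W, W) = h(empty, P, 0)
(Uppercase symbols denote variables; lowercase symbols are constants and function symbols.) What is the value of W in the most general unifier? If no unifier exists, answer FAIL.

FAIL

Decompose q/1: A = pair(W, P).
Bind A := pair(W, P); no other remaining equation mentions A.
Decompose h/3: d = empty,  W = P,  W = 0.
Clash: constants d and empty differ; no unifier exists.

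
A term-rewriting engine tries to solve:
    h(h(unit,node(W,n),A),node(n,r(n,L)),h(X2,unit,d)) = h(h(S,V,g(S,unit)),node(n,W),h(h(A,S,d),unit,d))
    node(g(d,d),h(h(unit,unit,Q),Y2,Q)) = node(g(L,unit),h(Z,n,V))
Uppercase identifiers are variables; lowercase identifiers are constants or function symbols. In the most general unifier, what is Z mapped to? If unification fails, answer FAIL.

FAIL

Decompose h/3: h(unit,node(W,n),A) = h(S,V,g(S,unit)),  node(n,r(n,L)) = node(n,W),  h(X2,unit,d) = h(h(A,S,d),unit,d).
Decompose h/3: unit = S,  node(W,n) = V,  A = g(S,unit).
Bind S := unit; substituting into the 2 remaining equations that mention S gives: A = g(unit,unit),  h(X2,unit,d) = h(h(A,unit,d),unit,d).
Bind V := node(W,n); substituting into the one remaining equation that mentions V gives: node(g(d,d),h(h(unit,unit,Q),Y2,Q)) = node(g(L,unit),h(Z,n,node(W,n))).
Bind A := g(unit,unit); substituting into the one remaining equation that mentions A gives: h(X2,unit,d) = h(h(g(unit,unit),unit,d),unit,d).
Decompose node/2: n = n,  r(n,L) = W.
Delete trivial equation n = n.
Bind W := r(n,L); substituting into the one remaining equation that mentions W gives: node(g(d,d),h(h(unit,unit,Q),Y2,Q)) = node(g(L,unit),h(Z,n,node(r(n,L),n))). Substituting into the earlier binding gives V := node(r(n,L),n).
Decompose h/3: X2 = h(g(unit,unit),unit,d),  unit = unit,  d = d.
Bind X2 := h(g(unit,unit),unit,d); no other remaining equation mentions X2.
Delete trivial equation unit = unit.
Delete trivial equation d = d.
Decompose node/2: g(d,d) = g(L,unit),  h(h(unit,unit,Q),Y2,Q) = h(Z,n,node(r(n,L),n)).
Decompose g/2: d = L,  d = unit.
Bind L := d; substituting into the one remaining equation that mentions L gives: h(h(unit,unit,Q),Y2,Q) = h(Z,n,node(r(n,d),n)). Substituting into the earlier bindings gives V := node(r(n,d),n), W := r(n,d).
Clash: constants d and unit differ; no unifier exists.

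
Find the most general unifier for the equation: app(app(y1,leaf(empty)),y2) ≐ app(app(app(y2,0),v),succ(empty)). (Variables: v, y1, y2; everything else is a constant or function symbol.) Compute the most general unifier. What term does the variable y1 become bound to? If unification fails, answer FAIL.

app(succ(empty),0)

Decompose app/2: app(y1,leaf(empty)) ≐ app(app(y2,0),v),  y2 ≐ succ(empty).
Decompose app/2: y1 ≐ app(y2,0),  leaf(empty) ≐ v.
Bind y1 := app(y2,0); no other remaining equation mentions y1.
Bind v := leaf(empty); no other remaining equation mentions v.
Bind y2 := succ(empty). Substituting into the earlier binding gives y1 := app(succ(empty),0).
MGU = { y1 := app(succ(empty),0), v := leaf(empty), y2 := succ(empty) }, so y1 := app(succ(empty),0).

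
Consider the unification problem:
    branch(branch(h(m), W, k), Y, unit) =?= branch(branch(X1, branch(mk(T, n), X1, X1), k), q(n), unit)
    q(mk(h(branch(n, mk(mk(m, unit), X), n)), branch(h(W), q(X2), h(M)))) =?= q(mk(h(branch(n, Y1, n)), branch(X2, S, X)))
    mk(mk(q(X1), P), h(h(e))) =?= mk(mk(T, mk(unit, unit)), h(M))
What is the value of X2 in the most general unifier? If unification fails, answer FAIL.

h(branch(mk(q(h(m)), n), h(m), h(m)))

Decompose branch/3: branch(h(m), W, k) =?= branch(X1, branch(mk(T, n), X1, X1), k),  Y =?= q(n),  unit =?= unit.
Decompose branch/3: h(m) =?= X1,  W =?= branch(mk(T, n), X1, X1),  k =?= k.
Bind X1 := h(m); substituting into the 2 remaining equations that mention X1 gives: W =?= branch(mk(T, n), h(m), h(m)),  mk(mk(q(h(m)), P), h(h(e))) =?= mk(mk(T, mk(unit, unit)), h(M)).
Bind W := branch(mk(T, n), h(m), h(m)); substituting into the one remaining equation that mentions W gives: q(mk(h(branch(n, mk(mk(m, unit), X), n)), branch(h(branch(mk(T, n), h(m), h(m))), q(X2), h(M)))) =?= q(mk(h(branch(n, Y1, n)), branch(X2, S, X))).
Delete trivial equation k =?= k.
Bind Y := q(n); no other remaining equation mentions Y.
Delete trivial equation unit =?= unit.
Decompose q/1: mk(h(branch(n, mk(mk(m, unit), X), n)), branch(h(branch(mk(T, n), h(m), h(m))), q(X2), h(M))) =?= mk(h(branch(n, Y1, n)), branch(X2, S, X)).
Decompose mk/2: h(branch(n, mk(mk(m, unit), X), n)) =?= h(branch(n, Y1, n)),  branch(h(branch(mk(T, n), h(m), h(m))), q(X2), h(M)) =?= branch(X2, S, X).
Decompose h/1: branch(n, mk(mk(m, unit), X), n) =?= branch(n, Y1, n).
Decompose branch/3: n =?= n,  mk(mk(m, unit), X) =?= Y1,  n =?= n.
Delete trivial equation n =?= n.
Bind Y1 := mk(mk(m, unit), X); no other remaining equation mentions Y1.
Delete trivial equation n =?= n.
Decompose branch/3: h(branch(mk(T, n), h(m), h(m))) =?= X2,  q(X2) =?= S,  h(M) =?= X.
Bind X2 := h(branch(mk(T, n), h(m), h(m))); substituting into the one remaining equation that mentions X2 gives: q(h(branch(mk(T, n), h(m), h(m)))) =?= S.
Bind S := q(h(branch(mk(T, n), h(m), h(m)))); no other remaining equation mentions S.
Bind X := h(M); no other remaining equation mentions X. Substituting into the earlier binding gives Y1 := mk(mk(m, unit), h(M)).
Decompose mk/2: mk(q(h(m)), P) =?= mk(T, mk(unit, unit)),  h(h(e)) =?= h(M).
Decompose mk/2: q(h(m)) =?= T,  P =?= mk(unit, unit).
Bind T := q(h(m)); no other remaining equation mentions T. Substituting into the earlier bindings gives W := branch(mk(q(h(m)), n), h(m), h(m)), X2 := h(branch(mk(q(h(m)), n), h(m), h(m))), S := q(h(branch(mk(q(h(m)), n), h(m), h(m)))).
Bind P := mk(unit, unit); no other remaining equation mentions P.
Decompose h/1: h(e) =?= M.
Bind M := h(e). Substituting into the earlier bindings gives Y1 := mk(mk(m, unit), h(h(e))), X := h(h(e)).
MGU = { X1 := h(m), W := branch(mk(q(h(m)), n), h(m), h(m)), Y := q(n), Y1 := mk(mk(m, unit), h(h(e))), X2 := h(branch(mk(q(h(m)), n), h(m), h(m))), S := q(h(branch(mk(q(h(m)), n), h(m), h(m)))), X := h(h(e)), T := q(h(m)), P := mk(unit, unit), M := h(e) }, so X2 := h(branch(mk(q(h(m)), n), h(m), h(m))).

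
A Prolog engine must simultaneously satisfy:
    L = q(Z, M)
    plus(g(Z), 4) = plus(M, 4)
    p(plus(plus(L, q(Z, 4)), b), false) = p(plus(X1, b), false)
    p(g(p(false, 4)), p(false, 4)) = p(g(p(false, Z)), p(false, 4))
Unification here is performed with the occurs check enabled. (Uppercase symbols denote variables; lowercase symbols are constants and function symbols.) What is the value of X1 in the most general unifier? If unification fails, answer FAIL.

Bind L := q(Z, M); substituting into the one remaining equation that mentions L gives: p(plus(plus(q(Z, M), q(Z, 4)), b), false) = p(plus(X1, b), false).
Decompose plus/2: g(Z) = M,  4 = 4.
Bind M := g(Z); substituting into the one remaining equation that mentions M gives: p(plus(plus(q(Z, g(Z)), q(Z, 4)), b), false) = p(plus(X1, b), false). Substituting into the earlier binding gives L := q(Z, g(Z)).
Delete trivial equation 4 = 4.
Decompose p/2: plus(plus(q(Z, g(Z)), q(Z, 4)), b) = plus(X1, b),  false = false.
Decompose plus/2: plus(q(Z, g(Z)), q(Z, 4)) = X1,  b = b.
Bind X1 := plus(q(Z, g(Z)), q(Z, 4)); no other remaining equation mentions X1.
Delete trivial equation b = b.
Delete trivial equation false = false.
Decompose p/2: g(p(false, 4)) = g(p(false, Z)),  p(false, 4) = p(false, 4).
Decompose g/1: p(false, 4) = p(false, Z).
Decompose p/2: false = false,  4 = Z.
Delete trivial equation false = false.
Bind Z := 4; no other remaining equation mentions Z. Substituting into the earlier bindings gives L := q(4, g(4)), M := g(4), X1 := plus(q(4, g(4)), q(4, 4)).
Delete trivial equation p(false, 4) = p(false, 4).
MGU = { L ↦ q(4, g(4)), M ↦ g(4), X1 ↦ plus(q(4, g(4)), q(4, 4)), Z ↦ 4 }, so X1 ↦ plus(q(4, g(4)), q(4, 4)).

plus(q(4, g(4)), q(4, 4))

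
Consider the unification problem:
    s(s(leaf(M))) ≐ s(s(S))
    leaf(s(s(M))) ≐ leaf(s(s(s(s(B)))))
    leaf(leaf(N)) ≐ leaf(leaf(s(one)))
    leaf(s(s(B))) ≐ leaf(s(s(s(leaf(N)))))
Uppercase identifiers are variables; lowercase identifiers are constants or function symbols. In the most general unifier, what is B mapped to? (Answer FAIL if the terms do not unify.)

s(leaf(s(one)))

Decompose s/1: s(leaf(M)) ≐ s(S).
Decompose s/1: leaf(M) ≐ S.
Bind S := leaf(M); no other remaining equation mentions S.
Decompose leaf/1: s(s(M)) ≐ s(s(s(s(B)))).
Decompose s/1: s(M) ≐ s(s(s(B))).
Decompose s/1: M ≐ s(s(B)).
Bind M := s(s(B)); no other remaining equation mentions M. Substituting into the earlier binding gives S := leaf(s(s(B))).
Decompose leaf/1: leaf(N) ≐ leaf(s(one)).
Decompose leaf/1: N ≐ s(one).
Bind N := s(one); substituting into the remaining equation gives: leaf(s(s(B))) ≐ leaf(s(s(s(leaf(s(one)))))).
Decompose leaf/1: s(s(B)) ≐ s(s(s(leaf(s(one))))).
Decompose s/1: s(B) ≐ s(s(leaf(s(one)))).
Decompose s/1: B ≐ s(leaf(s(one))).
Bind B := s(leaf(s(one))). Substituting into the earlier bindings gives S := leaf(s(s(s(leaf(s(one)))))), M := s(s(s(leaf(s(one))))).
MGU = { S ↦ leaf(s(s(s(leaf(s(one)))))), M ↦ s(s(s(leaf(s(one))))), N ↦ s(one), B ↦ s(leaf(s(one))) }, so B ↦ s(leaf(s(one))).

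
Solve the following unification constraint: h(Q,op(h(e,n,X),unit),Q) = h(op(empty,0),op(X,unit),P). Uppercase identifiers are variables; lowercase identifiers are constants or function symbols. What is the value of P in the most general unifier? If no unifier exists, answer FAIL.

Decompose h/3: Q = op(empty,0),  op(h(e,n,X),unit) = op(X,unit),  Q = P.
Bind Q := op(empty,0); substituting into the one remaining equation that mentions Q gives: op(empty,0) = P.
Decompose op/2: h(e,n,X) = X,  unit = unit.
Occurs check fails: X occurs in h(e,n,X); the equation X = h(e,n,X) has no finite solution.

FAIL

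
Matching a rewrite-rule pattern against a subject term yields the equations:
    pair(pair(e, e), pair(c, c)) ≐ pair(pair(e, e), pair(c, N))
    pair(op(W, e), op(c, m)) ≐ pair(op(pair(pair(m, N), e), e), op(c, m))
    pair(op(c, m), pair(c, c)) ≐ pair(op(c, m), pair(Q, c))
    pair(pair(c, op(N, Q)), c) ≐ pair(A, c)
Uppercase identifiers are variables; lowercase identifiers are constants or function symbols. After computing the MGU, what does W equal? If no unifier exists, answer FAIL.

pair(pair(m, c), e)

Decompose pair/2: pair(e, e) ≐ pair(e, e),  pair(c, c) ≐ pair(c, N).
Delete trivial equation pair(e, e) ≐ pair(e, e).
Decompose pair/2: c ≐ c,  c ≐ N.
Delete trivial equation c ≐ c.
Bind N := c; substituting into the 2 remaining equations that mention N gives: pair(op(W, e), op(c, m)) ≐ pair(op(pair(pair(m, c), e), e), op(c, m)),  pair(pair(c, op(c, Q)), c) ≐ pair(A, c).
Decompose pair/2: op(W, e) ≐ op(pair(pair(m, c), e), e),  op(c, m) ≐ op(c, m).
Decompose op/2: W ≐ pair(pair(m, c), e),  e ≐ e.
Bind W := pair(pair(m, c), e); no other remaining equation mentions W.
Delete trivial equation e ≐ e.
Delete trivial equation op(c, m) ≐ op(c, m).
Decompose pair/2: op(c, m) ≐ op(c, m),  pair(c, c) ≐ pair(Q, c).
Delete trivial equation op(c, m) ≐ op(c, m).
Decompose pair/2: c ≐ Q,  c ≐ c.
Bind Q := c; substituting into the one remaining equation that mentions Q gives: pair(pair(c, op(c, c)), c) ≐ pair(A, c).
Delete trivial equation c ≐ c.
Decompose pair/2: pair(c, op(c, c)) ≐ A,  c ≐ c.
Bind A := pair(c, op(c, c)); no other remaining equation mentions A.
Delete trivial equation c ≐ c.
MGU = { N ↦ c, W ↦ pair(pair(m, c), e), Q ↦ c, A ↦ pair(c, op(c, c)) }, so W ↦ pair(pair(m, c), e).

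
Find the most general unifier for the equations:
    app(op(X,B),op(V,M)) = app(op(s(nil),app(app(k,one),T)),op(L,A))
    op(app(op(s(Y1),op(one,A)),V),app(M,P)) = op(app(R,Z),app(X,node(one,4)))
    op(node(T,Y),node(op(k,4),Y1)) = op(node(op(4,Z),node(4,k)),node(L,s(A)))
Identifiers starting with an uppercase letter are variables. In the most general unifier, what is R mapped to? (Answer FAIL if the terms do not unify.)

op(s(s(s(nil))),op(one,s(nil)))

Decompose app/2: op(X,B) = op(s(nil),app(app(k,one),T)),  op(V,M) = op(L,A).
Decompose op/2: X = s(nil),  B = app(app(k,one),T).
Bind X := s(nil); substituting into the one remaining equation that mentions X gives: op(app(op(s(Y1),op(one,A)),V),app(M,P)) = op(app(R,Z),app(s(nil),node(one,4))).
Bind B := app(app(k,one),T); no other remaining equation mentions B.
Decompose op/2: V = L,  M = A.
Bind V := L; substituting into the one remaining equation that mentions V gives: op(app(op(s(Y1),op(one,A)),L),app(M,P)) = op(app(R,Z),app(s(nil),node(one,4))).
Bind M := A; substituting into the one remaining equation that mentions M gives: op(app(op(s(Y1),op(one,A)),L),app(A,P)) = op(app(R,Z),app(s(nil),node(one,4))).
Decompose op/2: app(op(s(Y1),op(one,A)),L) = app(R,Z),  app(A,P) = app(s(nil),node(one,4)).
Decompose app/2: op(s(Y1),op(one,A)) = R,  L = Z.
Bind R := op(s(Y1),op(one,A)); no other remaining equation mentions R.
Bind L := Z; substituting into the one remaining equation that mentions L gives: op(node(T,Y),node(op(k,4),Y1)) = op(node(op(4,Z),node(4,k)),node(Z,s(A))). Substituting into the earlier binding gives V := Z.
Decompose app/2: A = s(nil),  P = node(one,4).
Bind A := s(nil); substituting into the one remaining equation that mentions A gives: op(node(T,Y),node(op(k,4),Y1)) = op(node(op(4,Z),node(4,k)),node(Z,s(s(nil)))). Substituting into the earlier bindings gives M := s(nil), R := op(s(Y1),op(one,s(nil))).
Bind P := node(one,4); no other remaining equation mentions P.
Decompose op/2: node(T,Y) = node(op(4,Z),node(4,k)),  node(op(k,4),Y1) = node(Z,s(s(nil))).
Decompose node/2: T = op(4,Z),  Y = node(4,k).
Bind T := op(4,Z); no other remaining equation mentions T. Substituting into the earlier binding gives B := app(app(k,one),op(4,Z)).
Bind Y := node(4,k); no other remaining equation mentions Y.
Decompose node/2: op(k,4) = Z,  Y1 = s(s(nil)).
Bind Z := op(k,4); no other remaining equation mentions Z. Substituting into the earlier bindings gives B := app(app(k,one),op(4,op(k,4))), V := op(k,4), L := op(k,4), T := op(4,op(k,4)).
Bind Y1 := s(s(nil)). Substituting into the earlier binding gives R := op(s(s(s(nil))),op(one,s(nil))).
MGU = { X -> s(nil), B -> app(app(k,one),op(4,op(k,4))), V -> op(k,4), M -> s(nil), R -> op(s(s(s(nil))),op(one,s(nil))), L -> op(k,4), A -> s(nil), P -> node(one,4), T -> op(4,op(k,4)), Y -> node(4,k), Z -> op(k,4), Y1 -> s(s(nil)) }, so R -> op(s(s(s(nil))),op(one,s(nil))).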